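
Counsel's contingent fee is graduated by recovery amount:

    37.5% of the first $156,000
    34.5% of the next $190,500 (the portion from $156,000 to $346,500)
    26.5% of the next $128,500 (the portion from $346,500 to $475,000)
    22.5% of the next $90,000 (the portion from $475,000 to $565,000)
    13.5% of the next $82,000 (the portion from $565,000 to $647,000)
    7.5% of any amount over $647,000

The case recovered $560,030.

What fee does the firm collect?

First $156,000 at 37.5% = $58,500.00
Next $190,500 at 34.5% = $65,722.50
Next $128,500 at 26.5% = $34,052.50
Remaining $85,030 at 22.5% = $19,131.75
Fee: $58,500.00 + $65,722.50 + $34,052.50 + $19,131.75 = $177,406.75

$177,406.75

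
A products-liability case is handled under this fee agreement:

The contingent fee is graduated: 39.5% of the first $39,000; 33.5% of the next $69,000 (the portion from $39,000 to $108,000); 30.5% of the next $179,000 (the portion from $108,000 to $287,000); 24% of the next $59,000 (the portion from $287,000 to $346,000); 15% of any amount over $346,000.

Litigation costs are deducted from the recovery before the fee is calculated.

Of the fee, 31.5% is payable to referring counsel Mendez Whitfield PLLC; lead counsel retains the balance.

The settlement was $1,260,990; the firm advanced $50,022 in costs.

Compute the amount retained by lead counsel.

$162,358.84

Fee base (net of costs): $1,260,990 − $50,022 = $1,210,968
First $39,000 at 39.5% = $15,405.00
Next $69,000 at 33.5% = $23,115.00
Next $179,000 at 30.5% = $54,595.00
Next $59,000 at 24% = $14,160.00
Remaining $864,968 at 15% = $129,745.20
Fee: $15,405.00 + $23,115.00 + $54,595.00 + $14,160.00 + $129,745.20 = $237,020.20
Referral share: 31.5% of $237,020.20 = $74,661.36; lead counsel retains $237,020.20 − $74,661.36 = $162,358.84.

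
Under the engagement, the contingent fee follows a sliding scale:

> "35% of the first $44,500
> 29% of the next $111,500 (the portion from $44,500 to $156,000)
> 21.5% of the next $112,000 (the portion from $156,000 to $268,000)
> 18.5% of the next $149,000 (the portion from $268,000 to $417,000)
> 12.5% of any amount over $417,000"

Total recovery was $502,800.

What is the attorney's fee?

$110,280.00

First $44,500 at 35% = $15,575.00
Next $111,500 at 29% = $32,335.00
Next $112,000 at 21.5% = $24,080.00
Next $149,000 at 18.5% = $27,565.00
Remaining $85,800 at 12.5% = $10,725.00
Fee: $15,575.00 + $32,335.00 + $24,080.00 + $27,565.00 + $10,725.00 = $110,280.00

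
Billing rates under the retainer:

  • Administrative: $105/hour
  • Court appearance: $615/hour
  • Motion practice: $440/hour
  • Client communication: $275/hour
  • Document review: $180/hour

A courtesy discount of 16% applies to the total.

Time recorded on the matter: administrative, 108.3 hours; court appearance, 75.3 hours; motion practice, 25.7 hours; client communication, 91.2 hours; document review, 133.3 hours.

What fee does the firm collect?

$99,172.92

Administrative: 108.3 × $105 = $11,371.50
Court appearance: 75.3 × $615 = $46,309.50
Motion practice: 25.7 × $440 = $11,308.00
Client communication: 91.2 × $275 = $25,080.00
Document review: 133.3 × $180 = $23,994.00
Subtotal: $118,063.00
Less 16% discount: −$18,890.08
Total: $118,063.00 − $18,890.08 = $99,172.92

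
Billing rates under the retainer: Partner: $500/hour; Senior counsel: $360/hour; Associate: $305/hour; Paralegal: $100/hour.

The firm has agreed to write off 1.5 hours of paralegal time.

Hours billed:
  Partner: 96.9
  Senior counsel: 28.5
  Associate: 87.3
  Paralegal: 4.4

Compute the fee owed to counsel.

Partner: 96.9 × $500 = $48,450.00
Senior counsel: 28.5 × $360 = $10,260.00
Associate: 87.3 × $305 = $26,626.50
Paralegal: 4.4 × $100 = $440.00
Subtotal: $85,776.50
Write-off: 1.5 × $100 = $150.00
Total: $85,776.50 − $150.00 = $85,626.50

$85,626.50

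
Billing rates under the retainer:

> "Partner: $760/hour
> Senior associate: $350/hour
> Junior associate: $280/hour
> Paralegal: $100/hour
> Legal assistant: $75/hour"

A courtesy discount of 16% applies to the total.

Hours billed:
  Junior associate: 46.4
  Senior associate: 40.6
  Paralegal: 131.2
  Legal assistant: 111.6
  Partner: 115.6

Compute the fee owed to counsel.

Partner: 115.6 × $760 = $87,856.00
Senior associate: 40.6 × $350 = $14,210.00
Junior associate: 46.4 × $280 = $12,992.00
Paralegal: 131.2 × $100 = $13,120.00
Legal assistant: 111.6 × $75 = $8,370.00
Subtotal: $136,548.00
Less 16% discount: −$21,847.68
Total: $136,548.00 − $21,847.68 = $114,700.32

$114,700.32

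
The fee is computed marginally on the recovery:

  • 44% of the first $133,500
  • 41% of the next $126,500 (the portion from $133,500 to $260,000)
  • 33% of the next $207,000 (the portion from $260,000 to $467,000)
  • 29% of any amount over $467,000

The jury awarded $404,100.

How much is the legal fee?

$158,158.00

First $133,500 at 44% = $58,740.00
Next $126,500 at 41% = $51,865.00
Remaining $144,100 at 33% = $47,553.00
Fee: $58,740.00 + $51,865.00 + $47,553.00 = $158,158.00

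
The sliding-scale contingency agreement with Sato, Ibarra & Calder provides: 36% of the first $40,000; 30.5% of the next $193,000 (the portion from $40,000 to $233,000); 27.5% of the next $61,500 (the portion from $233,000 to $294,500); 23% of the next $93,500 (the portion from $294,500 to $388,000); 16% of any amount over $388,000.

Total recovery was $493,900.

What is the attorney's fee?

$128,626.50

First $40,000 at 36% = $14,400.00
Next $193,000 at 30.5% = $58,865.00
Next $61,500 at 27.5% = $16,912.50
Next $93,500 at 23% = $21,505.00
Remaining $105,900 at 16% = $16,944.00
Fee: $14,400.00 + $58,865.00 + $16,912.50 + $21,505.00 + $16,944.00 = $128,626.50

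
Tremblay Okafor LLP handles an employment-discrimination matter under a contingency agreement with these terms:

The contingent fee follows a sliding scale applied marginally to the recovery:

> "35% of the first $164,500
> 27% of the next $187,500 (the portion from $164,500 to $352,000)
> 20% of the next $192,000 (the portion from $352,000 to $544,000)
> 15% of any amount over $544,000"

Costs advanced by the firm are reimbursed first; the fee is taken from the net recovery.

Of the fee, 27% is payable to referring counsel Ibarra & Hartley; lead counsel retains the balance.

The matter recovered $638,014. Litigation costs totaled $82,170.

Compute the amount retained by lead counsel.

Fee base (net of costs): $638,014 − $82,170 = $555,844
First $164,500 at 35% = $57,575.00
Next $187,500 at 27% = $50,625.00
Next $192,000 at 20% = $38,400.00
Remaining $11,844 at 15% = $1,776.60
Fee: $57,575.00 + $50,625.00 + $38,400.00 + $1,776.60 = $148,376.60
Referral share: 27% of $148,376.60 = $40,061.68; lead counsel retains $148,376.60 − $40,061.68 = $108,314.92.

$108,314.92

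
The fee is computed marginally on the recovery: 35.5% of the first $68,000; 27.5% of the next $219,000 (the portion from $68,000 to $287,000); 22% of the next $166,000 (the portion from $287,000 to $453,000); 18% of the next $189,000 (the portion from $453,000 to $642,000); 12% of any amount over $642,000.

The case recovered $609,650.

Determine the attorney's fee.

First $68,000 at 35.5% = $24,140.00
Next $219,000 at 27.5% = $60,225.00
Next $166,000 at 22% = $36,520.00
Remaining $156,650 at 18% = $28,197.00
Fee: $24,140.00 + $60,225.00 + $36,520.00 + $28,197.00 = $149,082.00

$149,082.00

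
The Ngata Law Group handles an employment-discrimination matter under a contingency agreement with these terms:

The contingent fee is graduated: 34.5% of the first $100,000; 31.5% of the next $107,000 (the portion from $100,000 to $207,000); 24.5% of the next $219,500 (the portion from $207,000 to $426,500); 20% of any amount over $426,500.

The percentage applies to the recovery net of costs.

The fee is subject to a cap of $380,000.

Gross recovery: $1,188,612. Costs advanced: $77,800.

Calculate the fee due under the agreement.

Fee base (net of costs): $1,188,612 − $77,800 = $1,110,812
First $100,000 at 34.5% = $34,500.00
Next $107,000 at 31.5% = $33,705.00
Next $219,500 at 24.5% = $53,777.50
Remaining $684,312 at 20% = $136,862.40
Fee: $34,500.00 + $33,705.00 + $53,777.50 + $136,862.40 = $258,844.90
$258,844.90 is under the $380,000 cap.

$258,844.90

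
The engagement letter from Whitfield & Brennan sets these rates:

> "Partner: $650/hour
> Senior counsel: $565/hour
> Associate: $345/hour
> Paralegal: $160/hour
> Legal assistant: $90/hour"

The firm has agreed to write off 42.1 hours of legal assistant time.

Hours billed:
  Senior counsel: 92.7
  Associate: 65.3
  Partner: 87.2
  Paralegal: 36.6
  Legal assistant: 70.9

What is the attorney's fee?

Partner: 87.2 × $650 = $56,680.00
Senior counsel: 92.7 × $565 = $52,375.50
Associate: 65.3 × $345 = $22,528.50
Paralegal: 36.6 × $160 = $5,856.00
Legal assistant: 70.9 × $90 = $6,381.00
Subtotal: $143,821.00
Write-off: 42.1 × $90 = $3,789.00
Total: $143,821.00 − $3,789.00 = $140,032.00

$140,032.00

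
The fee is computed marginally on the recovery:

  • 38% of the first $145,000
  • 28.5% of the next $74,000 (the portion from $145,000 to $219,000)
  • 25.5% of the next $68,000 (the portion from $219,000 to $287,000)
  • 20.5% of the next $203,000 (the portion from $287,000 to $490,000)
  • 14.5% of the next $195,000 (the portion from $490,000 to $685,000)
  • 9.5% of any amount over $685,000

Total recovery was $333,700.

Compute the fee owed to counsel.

$103,103.50

First $145,000 at 38% = $55,100.00
Next $74,000 at 28.5% = $21,090.00
Next $68,000 at 25.5% = $17,340.00
Remaining $46,700 at 20.5% = $9,573.50
Fee: $55,100.00 + $21,090.00 + $17,340.00 + $9,573.50 = $103,103.50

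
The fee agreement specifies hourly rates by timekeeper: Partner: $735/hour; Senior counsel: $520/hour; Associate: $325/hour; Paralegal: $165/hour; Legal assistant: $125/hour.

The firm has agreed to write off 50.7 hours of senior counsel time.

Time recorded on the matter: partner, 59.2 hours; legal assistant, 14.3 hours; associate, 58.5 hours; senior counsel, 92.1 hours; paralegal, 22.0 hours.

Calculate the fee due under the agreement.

$89,470.00

Partner: 59.2 × $735 = $43,512.00
Senior counsel: 92.1 × $520 = $47,892.00
Associate: 58.5 × $325 = $19,012.50
Paralegal: 22.0 × $165 = $3,630.00
Legal assistant: 14.3 × $125 = $1,787.50
Subtotal: $115,834.00
Write-off: 50.7 × $520 = $26,364.00
Total: $115,834.00 − $26,364.00 = $89,470.00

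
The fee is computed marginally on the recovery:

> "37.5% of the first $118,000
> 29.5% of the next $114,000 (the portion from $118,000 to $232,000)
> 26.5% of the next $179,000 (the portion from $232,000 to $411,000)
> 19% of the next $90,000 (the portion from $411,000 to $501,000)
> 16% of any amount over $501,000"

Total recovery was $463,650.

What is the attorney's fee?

$135,318.50

First $118,000 at 37.5% = $44,250.00
Next $114,000 at 29.5% = $33,630.00
Next $179,000 at 26.5% = $47,435.00
Remaining $52,650 at 19% = $10,003.50
Fee: $44,250.00 + $33,630.00 + $47,435.00 + $10,003.50 = $135,318.50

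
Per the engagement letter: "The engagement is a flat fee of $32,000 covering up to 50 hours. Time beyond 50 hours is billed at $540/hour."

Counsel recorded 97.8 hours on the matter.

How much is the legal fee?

$57,812.00

Flat fee: $32,000.00
Excess hours: 97.8 − 50 = 47.8
Overrun: 47.8 × $540 = $25,812.00
Total: $32,000.00 + $25,812.00 = $57,812.00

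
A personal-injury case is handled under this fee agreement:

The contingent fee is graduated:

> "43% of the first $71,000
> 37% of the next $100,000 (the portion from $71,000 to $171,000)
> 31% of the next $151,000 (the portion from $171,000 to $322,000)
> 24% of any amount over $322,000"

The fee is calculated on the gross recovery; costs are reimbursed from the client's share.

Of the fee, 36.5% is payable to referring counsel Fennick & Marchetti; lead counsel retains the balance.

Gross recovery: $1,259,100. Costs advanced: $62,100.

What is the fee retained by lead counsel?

$215,419.94

Fee base is the gross recovery, $1,259,100; costs are reimbursed separately.
First $71,000 at 43% = $30,530.00
Next $100,000 at 37% = $37,000.00
Next $151,000 at 31% = $46,810.00
Remaining $937,100 at 24% = $224,904.00
Fee: $30,530.00 + $37,000.00 + $46,810.00 + $224,904.00 = $339,244.00
Referral share: 36.5% of $339,244.00 = $123,824.06; lead counsel retains $339,244.00 − $123,824.06 = $215,419.94.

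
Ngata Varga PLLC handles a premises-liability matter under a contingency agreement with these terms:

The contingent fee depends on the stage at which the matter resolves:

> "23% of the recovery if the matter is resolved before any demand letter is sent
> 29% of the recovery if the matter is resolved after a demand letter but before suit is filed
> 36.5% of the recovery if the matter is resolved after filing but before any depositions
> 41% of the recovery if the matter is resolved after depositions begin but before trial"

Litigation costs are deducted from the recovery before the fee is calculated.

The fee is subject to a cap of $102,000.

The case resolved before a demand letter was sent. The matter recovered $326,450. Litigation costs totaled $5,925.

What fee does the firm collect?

Fee base (net of costs): $326,450 − $5,925 = $320,525
The matter resolved before a demand letter was sent, so the 23% rate applies.
$320,525 × 23% = $73,720.75
$73,720.75 is under the $102,000 cap.

$73,720.75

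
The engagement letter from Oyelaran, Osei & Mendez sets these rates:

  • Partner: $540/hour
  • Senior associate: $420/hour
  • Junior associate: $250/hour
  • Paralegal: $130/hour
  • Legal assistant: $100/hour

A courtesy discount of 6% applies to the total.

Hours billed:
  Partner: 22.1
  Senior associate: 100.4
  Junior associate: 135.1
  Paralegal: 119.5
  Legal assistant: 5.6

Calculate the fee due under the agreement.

$97,733.68

Partner: 22.1 × $540 = $11,934.00
Senior associate: 100.4 × $420 = $42,168.00
Junior associate: 135.1 × $250 = $33,775.00
Paralegal: 119.5 × $130 = $15,535.00
Legal assistant: 5.6 × $100 = $560.00
Subtotal: $103,972.00
Less 6% discount: −$6,238.32
Total: $103,972.00 − $6,238.32 = $97,733.68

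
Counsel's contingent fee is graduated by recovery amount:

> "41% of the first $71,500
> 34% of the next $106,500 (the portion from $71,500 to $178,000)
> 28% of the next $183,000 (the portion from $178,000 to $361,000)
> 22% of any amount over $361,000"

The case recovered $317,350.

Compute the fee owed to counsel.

$104,543.00

First $71,500 at 41% = $29,315.00
Next $106,500 at 34% = $36,210.00
Remaining $139,350 at 28% = $39,018.00
Fee: $29,315.00 + $36,210.00 + $39,018.00 = $104,543.00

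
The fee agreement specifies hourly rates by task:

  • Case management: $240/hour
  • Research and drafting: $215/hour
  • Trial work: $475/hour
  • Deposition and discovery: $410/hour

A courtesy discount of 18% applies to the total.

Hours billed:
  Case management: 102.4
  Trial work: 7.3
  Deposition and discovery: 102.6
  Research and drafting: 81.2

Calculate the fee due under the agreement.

Case management: 102.4 × $240 = $24,576.00
Research and drafting: 81.2 × $215 = $17,458.00
Trial work: 7.3 × $475 = $3,467.50
Deposition and discovery: 102.6 × $410 = $42,066.00
Subtotal: $87,567.50
Less 18% discount: −$15,762.15
Total: $87,567.50 − $15,762.15 = $71,805.35

$71,805.35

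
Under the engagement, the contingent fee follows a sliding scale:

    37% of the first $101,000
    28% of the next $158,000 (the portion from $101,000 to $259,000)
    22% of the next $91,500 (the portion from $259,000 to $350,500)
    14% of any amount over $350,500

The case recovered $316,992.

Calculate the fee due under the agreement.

First $101,000 at 37% = $37,370.00
Next $158,000 at 28% = $44,240.00
Remaining $57,992 at 22% = $12,758.24
Fee: $37,370.00 + $44,240.00 + $12,758.24 = $94,368.24

$94,368.24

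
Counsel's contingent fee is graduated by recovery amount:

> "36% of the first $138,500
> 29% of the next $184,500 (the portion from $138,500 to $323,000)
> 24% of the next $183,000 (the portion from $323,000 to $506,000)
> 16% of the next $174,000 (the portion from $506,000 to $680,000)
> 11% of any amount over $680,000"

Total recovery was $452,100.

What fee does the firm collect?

$134,349.00

First $138,500 at 36% = $49,860.00
Next $184,500 at 29% = $53,505.00
Remaining $129,100 at 24% = $30,984.00
Fee: $49,860.00 + $53,505.00 + $30,984.00 = $134,349.00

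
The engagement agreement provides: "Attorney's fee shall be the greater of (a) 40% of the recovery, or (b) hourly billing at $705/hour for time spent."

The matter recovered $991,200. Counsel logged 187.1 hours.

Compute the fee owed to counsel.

(a) 40% of $991,200 = $396,480.00
(b) 187.1 × $705 = $131,905.50
The greater is (a): $396,480.00.

$396,480.00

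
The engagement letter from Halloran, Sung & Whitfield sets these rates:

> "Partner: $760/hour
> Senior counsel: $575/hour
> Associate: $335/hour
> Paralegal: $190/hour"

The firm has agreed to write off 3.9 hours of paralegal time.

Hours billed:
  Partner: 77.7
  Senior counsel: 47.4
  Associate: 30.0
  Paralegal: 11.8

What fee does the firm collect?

$97,858.00

Partner: 77.7 × $760 = $59,052.00
Senior counsel: 47.4 × $575 = $27,255.00
Associate: 30.0 × $335 = $10,050.00
Paralegal: 11.8 × $190 = $2,242.00
Subtotal: $98,599.00
Write-off: 3.9 × $190 = $741.00
Total: $98,599.00 − $741.00 = $97,858.00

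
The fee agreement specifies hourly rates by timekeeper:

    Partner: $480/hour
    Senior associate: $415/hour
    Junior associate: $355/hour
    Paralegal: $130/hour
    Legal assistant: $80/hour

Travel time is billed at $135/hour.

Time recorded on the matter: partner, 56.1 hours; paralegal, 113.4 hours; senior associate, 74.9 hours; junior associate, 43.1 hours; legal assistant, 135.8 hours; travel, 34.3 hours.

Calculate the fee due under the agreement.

$103,548.50

Partner: 56.1 × $480 = $26,928.00
Senior associate: 74.9 × $415 = $31,083.50
Junior associate: 43.1 × $355 = $15,300.50
Paralegal: 113.4 × $130 = $14,742.00
Legal assistant: 135.8 × $80 = $10,864.00
Subtotal: $26,928.00 + $31,083.50 + $15,300.50 + $14,742.00 + $10,864.00 = $98,918.00
Travel: 34.3 × $135 = $4,630.50
Total: $98,918.00 + $4,630.50 = $103,548.50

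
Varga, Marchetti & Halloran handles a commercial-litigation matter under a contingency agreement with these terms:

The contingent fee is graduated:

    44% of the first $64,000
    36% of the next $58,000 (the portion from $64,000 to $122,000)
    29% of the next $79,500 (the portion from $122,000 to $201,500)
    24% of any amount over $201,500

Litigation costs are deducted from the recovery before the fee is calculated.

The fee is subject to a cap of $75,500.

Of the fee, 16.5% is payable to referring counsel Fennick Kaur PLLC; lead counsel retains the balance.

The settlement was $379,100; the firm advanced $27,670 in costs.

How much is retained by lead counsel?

$63,042.50

Fee base (net of costs): $379,100 − $27,670 = $351,430
First $64,000 at 44% = $28,160.00
Next $58,000 at 36% = $20,880.00
Next $79,500 at 29% = $23,055.00
Remaining $149,930 at 24% = $35,983.20
Fee: $28,160.00 + $20,880.00 + $23,055.00 + $35,983.20 = $108,078.20
$108,078.20 exceeds the $75,500 cap, so the fee is capped at $75,500.00.
Referral share: 16.5% of $75,500.00 = $12,457.50; lead counsel retains $75,500.00 − $12,457.50 = $63,042.50.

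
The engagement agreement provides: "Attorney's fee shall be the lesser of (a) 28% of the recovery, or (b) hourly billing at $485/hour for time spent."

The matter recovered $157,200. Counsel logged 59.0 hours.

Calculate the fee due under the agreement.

$28,615.00

(a) 28% of $157,200 = $44,016.00
(b) 59.0 × $485 = $28,615.00
The lesser is (b): $28,615.00.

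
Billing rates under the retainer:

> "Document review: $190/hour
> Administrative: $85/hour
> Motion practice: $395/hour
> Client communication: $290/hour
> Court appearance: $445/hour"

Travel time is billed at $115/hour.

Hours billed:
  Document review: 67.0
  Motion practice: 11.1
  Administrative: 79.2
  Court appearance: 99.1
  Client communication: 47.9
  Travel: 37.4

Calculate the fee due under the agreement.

$86,138.00

Document review: 67.0 × $190 = $12,730.00
Administrative: 79.2 × $85 = $6,732.00
Motion practice: 11.1 × $395 = $4,384.50
Client communication: 47.9 × $290 = $13,891.00
Court appearance: 99.1 × $445 = $44,099.50
Subtotal: $12,730.00 + $6,732.00 + $4,384.50 + $13,891.00 + $44,099.50 = $81,837.00
Travel: 37.4 × $115 = $4,301.00
Total: $81,837.00 + $4,301.00 = $86,138.00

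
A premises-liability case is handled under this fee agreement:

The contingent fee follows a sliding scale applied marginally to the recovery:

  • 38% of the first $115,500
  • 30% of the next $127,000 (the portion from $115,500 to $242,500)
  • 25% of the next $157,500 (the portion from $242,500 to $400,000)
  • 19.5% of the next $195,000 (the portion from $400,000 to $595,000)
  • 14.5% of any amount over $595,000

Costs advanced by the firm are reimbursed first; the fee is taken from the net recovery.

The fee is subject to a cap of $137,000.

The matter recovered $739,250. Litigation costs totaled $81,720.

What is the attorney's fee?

$137,000.00

Fee base (net of costs): $739,250 − $81,720 = $657,530
First $115,500 at 38% = $43,890.00
Next $127,000 at 30% = $38,100.00
Next $157,500 at 25% = $39,375.00
Next $195,000 at 19.5% = $38,025.00
Remaining $62,530 at 14.5% = $9,066.85
Fee: $43,890.00 + $38,100.00 + $39,375.00 + $38,025.00 + $9,066.85 = $168,456.85
$168,456.85 exceeds the $137,000 cap, so the fee is capped at $137,000.00.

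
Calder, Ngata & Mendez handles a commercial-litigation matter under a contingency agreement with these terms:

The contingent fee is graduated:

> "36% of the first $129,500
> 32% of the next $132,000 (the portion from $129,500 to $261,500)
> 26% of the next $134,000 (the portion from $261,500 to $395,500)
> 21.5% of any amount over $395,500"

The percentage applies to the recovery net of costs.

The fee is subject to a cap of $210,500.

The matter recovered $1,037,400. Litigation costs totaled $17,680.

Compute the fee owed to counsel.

Fee base (net of costs): $1,037,400 − $17,680 = $1,019,720
First $129,500 at 36% = $46,620.00
Next $132,000 at 32% = $42,240.00
Next $134,000 at 26% = $34,840.00
Remaining $624,220 at 21.5% = $134,207.30
Fee: $46,620.00 + $42,240.00 + $34,840.00 + $134,207.30 = $257,907.30
$257,907.30 exceeds the $210,500 cap, so the fee is capped at $210,500.00.

$210,500.00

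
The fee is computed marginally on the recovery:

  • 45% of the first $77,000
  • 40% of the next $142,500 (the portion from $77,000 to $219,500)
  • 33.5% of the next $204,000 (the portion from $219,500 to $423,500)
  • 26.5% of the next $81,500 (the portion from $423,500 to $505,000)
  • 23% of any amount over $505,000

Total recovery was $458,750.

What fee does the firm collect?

$169,331.25

First $77,000 at 45% = $34,650.00
Next $142,500 at 40% = $57,000.00
Next $204,000 at 33.5% = $68,340.00
Remaining $35,250 at 26.5% = $9,341.25
Fee: $34,650.00 + $57,000.00 + $68,340.00 + $9,341.25 = $169,331.25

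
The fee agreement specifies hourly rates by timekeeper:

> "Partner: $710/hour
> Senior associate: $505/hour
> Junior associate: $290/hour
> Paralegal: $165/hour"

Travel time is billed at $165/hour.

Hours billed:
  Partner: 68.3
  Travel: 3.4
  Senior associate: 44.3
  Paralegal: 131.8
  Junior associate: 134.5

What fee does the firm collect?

$132,177.50

Partner: 68.3 × $710 = $48,493.00
Senior associate: 44.3 × $505 = $22,371.50
Junior associate: 134.5 × $290 = $39,005.00
Paralegal: 131.8 × $165 = $21,747.00
Subtotal: $48,493.00 + $22,371.50 + $39,005.00 + $21,747.00 = $131,616.50
Travel: 3.4 × $165 = $561.00
Total: $131,616.50 + $561.00 = $132,177.50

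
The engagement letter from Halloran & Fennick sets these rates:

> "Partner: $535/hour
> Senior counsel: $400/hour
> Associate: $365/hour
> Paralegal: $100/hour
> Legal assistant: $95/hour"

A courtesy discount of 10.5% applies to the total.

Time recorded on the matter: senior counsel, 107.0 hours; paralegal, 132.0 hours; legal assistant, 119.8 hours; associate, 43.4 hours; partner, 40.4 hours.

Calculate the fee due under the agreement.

$93,828.22

Partner: 40.4 × $535 = $21,614.00
Senior counsel: 107.0 × $400 = $42,800.00
Associate: 43.4 × $365 = $15,841.00
Paralegal: 132.0 × $100 = $13,200.00
Legal assistant: 119.8 × $95 = $11,381.00
Subtotal: $104,836.00
Less 10.5% discount: −$11,007.78
Total: $104,836.00 − $11,007.78 = $93,828.22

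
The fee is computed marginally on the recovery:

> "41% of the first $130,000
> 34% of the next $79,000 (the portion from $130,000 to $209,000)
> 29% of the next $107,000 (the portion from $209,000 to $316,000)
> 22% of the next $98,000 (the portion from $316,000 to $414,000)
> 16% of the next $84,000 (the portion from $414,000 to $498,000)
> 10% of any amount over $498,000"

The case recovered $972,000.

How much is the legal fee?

First $130,000 at 41% = $53,300.00
Next $79,000 at 34% = $26,860.00
Next $107,000 at 29% = $31,030.00
Next $98,000 at 22% = $21,560.00
Next $84,000 at 16% = $13,440.00
Remaining $474,000 at 10% = $47,400.00
Fee: $53,300.00 + $26,860.00 + $31,030.00 + $21,560.00 + $13,440.00 + $47,400.00 = $193,590.00

$193,590.00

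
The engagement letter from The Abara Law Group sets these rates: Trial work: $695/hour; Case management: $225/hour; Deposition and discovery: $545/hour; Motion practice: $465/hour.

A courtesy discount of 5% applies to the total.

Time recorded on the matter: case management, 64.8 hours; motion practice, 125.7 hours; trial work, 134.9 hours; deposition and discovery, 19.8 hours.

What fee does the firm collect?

$168,698.15

Trial work: 134.9 × $695 = $93,755.50
Case management: 64.8 × $225 = $14,580.00
Deposition and discovery: 19.8 × $545 = $10,791.00
Motion practice: 125.7 × $465 = $58,450.50
Subtotal: $177,577.00
Less 5% discount: −$8,878.85
Total: $177,577.00 − $8,878.85 = $168,698.15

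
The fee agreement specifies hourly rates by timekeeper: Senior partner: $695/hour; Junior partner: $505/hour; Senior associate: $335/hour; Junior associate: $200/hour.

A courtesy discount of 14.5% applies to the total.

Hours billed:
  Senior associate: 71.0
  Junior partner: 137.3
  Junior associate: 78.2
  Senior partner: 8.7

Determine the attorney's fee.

$98,160.84

Senior partner: 8.7 × $695 = $6,046.50
Junior partner: 137.3 × $505 = $69,336.50
Senior associate: 71.0 × $335 = $23,785.00
Junior associate: 78.2 × $200 = $15,640.00
Subtotal: $114,808.00
Less 14.5% discount: −$16,647.16
Total: $114,808.00 − $16,647.16 = $98,160.84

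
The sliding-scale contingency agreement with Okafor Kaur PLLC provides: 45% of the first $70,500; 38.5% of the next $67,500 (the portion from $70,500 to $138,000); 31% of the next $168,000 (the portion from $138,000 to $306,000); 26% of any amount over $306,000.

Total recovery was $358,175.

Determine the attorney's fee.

$123,358.00

First $70,500 at 45% = $31,725.00
Next $67,500 at 38.5% = $25,987.50
Next $168,000 at 31% = $52,080.00
Remaining $52,175 at 26% = $13,565.50
Fee: $31,725.00 + $25,987.50 + $52,080.00 + $13,565.50 = $123,358.00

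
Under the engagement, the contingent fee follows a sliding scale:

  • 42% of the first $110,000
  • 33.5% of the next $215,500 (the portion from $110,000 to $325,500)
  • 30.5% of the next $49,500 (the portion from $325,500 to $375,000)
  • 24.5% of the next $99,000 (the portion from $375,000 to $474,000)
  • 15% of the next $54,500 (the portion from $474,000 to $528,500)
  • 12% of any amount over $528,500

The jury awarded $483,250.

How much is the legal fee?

First $110,000 at 42% = $46,200.00
Next $215,500 at 33.5% = $72,192.50
Next $49,500 at 30.5% = $15,097.50
Next $99,000 at 24.5% = $24,255.00
Remaining $9,250 at 15% = $1,387.50
Fee: $46,200.00 + $72,192.50 + $15,097.50 + $24,255.00 + $1,387.50 = $159,132.50

$159,132.50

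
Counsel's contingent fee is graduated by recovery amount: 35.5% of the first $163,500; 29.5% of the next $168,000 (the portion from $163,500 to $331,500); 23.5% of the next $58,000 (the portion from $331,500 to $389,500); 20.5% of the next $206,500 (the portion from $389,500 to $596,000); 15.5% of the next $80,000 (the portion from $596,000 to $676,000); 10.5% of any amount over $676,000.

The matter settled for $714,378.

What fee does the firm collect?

First $163,500 at 35.5% = $58,042.50
Next $168,000 at 29.5% = $49,560.00
Next $58,000 at 23.5% = $13,630.00
Next $206,500 at 20.5% = $42,332.50
Next $80,000 at 15.5% = $12,400.00
Remaining $38,378 at 10.5% = $4,029.69
Fee: $58,042.50 + $49,560.00 + $13,630.00 + $42,332.50 + $12,400.00 + $4,029.69 = $179,994.69

$179,994.69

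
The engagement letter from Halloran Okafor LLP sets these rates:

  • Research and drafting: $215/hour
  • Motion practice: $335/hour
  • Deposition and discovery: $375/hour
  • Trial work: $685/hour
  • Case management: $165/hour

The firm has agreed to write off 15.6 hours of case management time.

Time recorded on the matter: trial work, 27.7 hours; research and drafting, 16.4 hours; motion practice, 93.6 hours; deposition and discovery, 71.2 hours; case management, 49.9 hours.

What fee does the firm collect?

Research and drafting: 16.4 × $215 = $3,526.00
Motion practice: 93.6 × $335 = $31,356.00
Deposition and discovery: 71.2 × $375 = $26,700.00
Trial work: 27.7 × $685 = $18,974.50
Case management: 49.9 × $165 = $8,233.50
Subtotal: $88,790.00
Write-off: 15.6 × $165 = $2,574.00
Total: $88,790.00 − $2,574.00 = $86,216.00

$86,216.00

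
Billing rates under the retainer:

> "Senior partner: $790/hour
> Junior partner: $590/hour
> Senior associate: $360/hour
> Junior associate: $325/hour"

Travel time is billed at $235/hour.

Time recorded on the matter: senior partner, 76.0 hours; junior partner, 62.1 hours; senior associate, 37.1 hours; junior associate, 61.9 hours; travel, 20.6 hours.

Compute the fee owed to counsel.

Senior partner: 76.0 × $790 = $60,040.00
Junior partner: 62.1 × $590 = $36,639.00
Senior associate: 37.1 × $360 = $13,356.00
Junior associate: 61.9 × $325 = $20,117.50
Subtotal: $60,040.00 + $36,639.00 + $13,356.00 + $20,117.50 = $130,152.50
Travel: 20.6 × $235 = $4,841.00
Total: $130,152.50 + $4,841.00 = $134,993.50

$134,993.50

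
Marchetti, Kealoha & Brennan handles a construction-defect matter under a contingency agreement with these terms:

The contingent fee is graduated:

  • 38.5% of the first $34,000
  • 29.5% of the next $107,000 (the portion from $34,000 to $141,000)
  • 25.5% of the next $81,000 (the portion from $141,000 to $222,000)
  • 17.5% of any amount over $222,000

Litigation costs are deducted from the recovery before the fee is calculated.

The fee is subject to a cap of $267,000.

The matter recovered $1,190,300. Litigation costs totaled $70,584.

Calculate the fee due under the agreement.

$222,410.30

Fee base (net of costs): $1,190,300 − $70,584 = $1,119,716
First $34,000 at 38.5% = $13,090.00
Next $107,000 at 29.5% = $31,565.00
Next $81,000 at 25.5% = $20,655.00
Remaining $897,716 at 17.5% = $157,100.30
Fee: $13,090.00 + $31,565.00 + $20,655.00 + $157,100.30 = $222,410.30
$222,410.30 is under the $267,000 cap.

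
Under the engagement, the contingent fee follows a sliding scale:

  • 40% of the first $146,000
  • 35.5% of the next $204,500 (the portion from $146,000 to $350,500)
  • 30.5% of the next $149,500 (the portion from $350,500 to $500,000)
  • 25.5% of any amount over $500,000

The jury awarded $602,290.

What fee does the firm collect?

$202,678.95

First $146,000 at 40% = $58,400.00
Next $204,500 at 35.5% = $72,597.50
Next $149,500 at 30.5% = $45,597.50
Remaining $102,290 at 25.5% = $26,083.95
Fee: $58,400.00 + $72,597.50 + $45,597.50 + $26,083.95 = $202,678.95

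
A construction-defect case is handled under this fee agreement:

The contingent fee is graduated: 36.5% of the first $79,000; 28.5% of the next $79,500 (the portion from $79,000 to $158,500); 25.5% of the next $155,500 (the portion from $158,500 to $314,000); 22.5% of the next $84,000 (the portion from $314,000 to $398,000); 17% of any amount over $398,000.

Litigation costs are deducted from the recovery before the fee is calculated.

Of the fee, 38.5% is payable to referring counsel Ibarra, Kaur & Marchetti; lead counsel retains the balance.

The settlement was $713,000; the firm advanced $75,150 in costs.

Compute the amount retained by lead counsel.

$92,753.99

Fee base (net of costs): $713,000 − $75,150 = $637,850
First $79,000 at 36.5% = $28,835.00
Next $79,500 at 28.5% = $22,657.50
Next $155,500 at 25.5% = $39,652.50
Next $84,000 at 22.5% = $18,900.00
Remaining $239,850 at 17% = $40,774.50
Fee: $28,835.00 + $22,657.50 + $39,652.50 + $18,900.00 + $40,774.50 = $150,819.50
Referral share: 38.5% of $150,819.50 = $58,065.51; lead counsel retains $150,819.50 − $58,065.51 = $92,753.99.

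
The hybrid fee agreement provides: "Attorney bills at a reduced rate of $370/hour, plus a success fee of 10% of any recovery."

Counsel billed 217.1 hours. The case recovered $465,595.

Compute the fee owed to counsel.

$126,886.50

Hourly: 217.1 × $370 = $80,327.00
Success fee: 10% of $465,595 = $46,559.50
Total: $80,327.00 + $46,559.50 = $126,886.50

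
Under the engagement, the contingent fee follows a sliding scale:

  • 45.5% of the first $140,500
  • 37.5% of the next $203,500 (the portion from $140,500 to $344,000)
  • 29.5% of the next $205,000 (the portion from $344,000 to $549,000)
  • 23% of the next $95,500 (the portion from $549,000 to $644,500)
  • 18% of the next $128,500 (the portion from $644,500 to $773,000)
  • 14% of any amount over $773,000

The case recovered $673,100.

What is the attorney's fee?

First $140,500 at 45.5% = $63,927.50
Next $203,500 at 37.5% = $76,312.50
Next $205,000 at 29.5% = $60,475.00
Next $95,500 at 23% = $21,965.00
Remaining $28,600 at 18% = $5,148.00
Fee: $63,927.50 + $76,312.50 + $60,475.00 + $21,965.00 + $5,148.00 = $227,828.00

$227,828.00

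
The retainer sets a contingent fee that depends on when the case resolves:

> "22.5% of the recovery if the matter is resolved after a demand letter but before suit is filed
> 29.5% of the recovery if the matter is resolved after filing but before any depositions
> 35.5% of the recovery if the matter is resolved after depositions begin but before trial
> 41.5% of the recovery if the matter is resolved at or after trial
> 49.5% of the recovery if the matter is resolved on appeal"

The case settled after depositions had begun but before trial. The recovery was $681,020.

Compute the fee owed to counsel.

$241,762.10

The matter settled after depositions had begun but before trial, so the 35.5% rate applies.
$681,020 × 35.5% = $241,762.10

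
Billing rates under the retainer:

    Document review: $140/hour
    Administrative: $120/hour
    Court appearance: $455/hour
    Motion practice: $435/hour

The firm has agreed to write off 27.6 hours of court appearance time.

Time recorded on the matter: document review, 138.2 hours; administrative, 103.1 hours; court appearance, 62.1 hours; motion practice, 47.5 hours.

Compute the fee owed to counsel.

$68,080.00

Document review: 138.2 × $140 = $19,348.00
Administrative: 103.1 × $120 = $12,372.00
Court appearance: 62.1 × $455 = $28,255.50
Motion practice: 47.5 × $435 = $20,662.50
Subtotal: $80,638.00
Write-off: 27.6 × $455 = $12,558.00
Total: $80,638.00 − $12,558.00 = $68,080.00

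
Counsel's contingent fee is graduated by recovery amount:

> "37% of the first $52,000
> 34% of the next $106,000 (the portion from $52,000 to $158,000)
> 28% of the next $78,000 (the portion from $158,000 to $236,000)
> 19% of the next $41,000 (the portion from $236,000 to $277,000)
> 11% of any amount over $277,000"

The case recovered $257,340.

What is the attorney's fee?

First $52,000 at 37% = $19,240.00
Next $106,000 at 34% = $36,040.00
Next $78,000 at 28% = $21,840.00
Remaining $21,340 at 19% = $4,054.60
Fee: $19,240.00 + $36,040.00 + $21,840.00 + $4,054.60 = $81,174.60

$81,174.60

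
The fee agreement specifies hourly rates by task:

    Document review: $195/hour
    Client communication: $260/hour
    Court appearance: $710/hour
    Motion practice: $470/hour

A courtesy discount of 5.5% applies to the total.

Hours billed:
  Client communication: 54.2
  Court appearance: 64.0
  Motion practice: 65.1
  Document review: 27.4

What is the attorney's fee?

$90,221.04

Document review: 27.4 × $195 = $5,343.00
Client communication: 54.2 × $260 = $14,092.00
Court appearance: 64.0 × $710 = $45,440.00
Motion practice: 65.1 × $470 = $30,597.00
Subtotal: $95,472.00
Less 5.5% discount: −$5,250.96
Total: $95,472.00 − $5,250.96 = $90,221.04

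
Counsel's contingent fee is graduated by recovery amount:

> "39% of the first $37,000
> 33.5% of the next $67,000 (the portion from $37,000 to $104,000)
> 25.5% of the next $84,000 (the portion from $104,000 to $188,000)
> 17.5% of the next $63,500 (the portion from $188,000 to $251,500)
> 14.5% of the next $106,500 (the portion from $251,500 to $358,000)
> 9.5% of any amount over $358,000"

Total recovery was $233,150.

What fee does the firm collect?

$66,196.25

First $37,000 at 39% = $14,430.00
Next $67,000 at 33.5% = $22,445.00
Next $84,000 at 25.5% = $21,420.00
Remaining $45,150 at 17.5% = $7,901.25
Fee: $14,430.00 + $22,445.00 + $21,420.00 + $7,901.25 = $66,196.25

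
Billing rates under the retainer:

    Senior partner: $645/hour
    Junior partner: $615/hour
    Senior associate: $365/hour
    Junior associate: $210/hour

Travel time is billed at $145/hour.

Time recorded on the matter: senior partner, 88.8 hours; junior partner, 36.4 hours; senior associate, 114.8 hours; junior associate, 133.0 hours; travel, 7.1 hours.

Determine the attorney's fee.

$150,523.50

Senior partner: 88.8 × $645 = $57,276.00
Junior partner: 36.4 × $615 = $22,386.00
Senior associate: 114.8 × $365 = $41,902.00
Junior associate: 133.0 × $210 = $27,930.00
Subtotal: $57,276.00 + $22,386.00 + $41,902.00 + $27,930.00 = $149,494.00
Travel: 7.1 × $145 = $1,029.50
Total: $149,494.00 + $1,029.50 = $150,523.50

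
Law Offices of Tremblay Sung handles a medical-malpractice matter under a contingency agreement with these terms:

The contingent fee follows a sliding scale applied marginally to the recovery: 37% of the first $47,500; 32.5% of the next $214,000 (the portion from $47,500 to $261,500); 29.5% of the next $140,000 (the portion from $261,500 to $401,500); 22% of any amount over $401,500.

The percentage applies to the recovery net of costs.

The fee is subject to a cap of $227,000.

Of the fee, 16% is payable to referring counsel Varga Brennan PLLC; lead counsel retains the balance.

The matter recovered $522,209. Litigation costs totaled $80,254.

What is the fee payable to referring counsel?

Fee base (net of costs): $522,209 − $80,254 = $441,955
First $47,500 at 37% = $17,575.00
Next $214,000 at 32.5% = $69,550.00
Next $140,000 at 29.5% = $41,300.00
Remaining $40,455 at 22% = $8,900.10
Fee: $17,575.00 + $69,550.00 + $41,300.00 + $8,900.10 = $137,325.10
$137,325.10 is under the $227,000 cap.
Referral share: 16% of $137,325.10 = $21,972.02; lead counsel retains $137,325.10 − $21,972.02 = $115,353.08.

$21,972.02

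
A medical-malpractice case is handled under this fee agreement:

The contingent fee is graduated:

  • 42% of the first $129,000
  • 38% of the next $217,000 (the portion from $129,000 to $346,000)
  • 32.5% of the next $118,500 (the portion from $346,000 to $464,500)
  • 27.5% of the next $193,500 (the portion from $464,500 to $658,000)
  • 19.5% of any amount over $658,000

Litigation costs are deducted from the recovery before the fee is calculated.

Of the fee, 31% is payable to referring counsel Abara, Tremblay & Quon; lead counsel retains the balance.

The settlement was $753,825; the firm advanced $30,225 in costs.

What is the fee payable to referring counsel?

$74,758.67

Fee base (net of costs): $753,825 − $30,225 = $723,600
First $129,000 at 42% = $54,180.00
Next $217,000 at 38% = $82,460.00
Next $118,500 at 32.5% = $38,512.50
Next $193,500 at 27.5% = $53,212.50
Remaining $65,600 at 19.5% = $12,792.00
Fee: $54,180.00 + $82,460.00 + $38,512.50 + $53,212.50 + $12,792.00 = $241,157.00
Referral share: 31% of $241,157.00 = $74,758.67; lead counsel retains $241,157.00 − $74,758.67 = $166,398.33.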